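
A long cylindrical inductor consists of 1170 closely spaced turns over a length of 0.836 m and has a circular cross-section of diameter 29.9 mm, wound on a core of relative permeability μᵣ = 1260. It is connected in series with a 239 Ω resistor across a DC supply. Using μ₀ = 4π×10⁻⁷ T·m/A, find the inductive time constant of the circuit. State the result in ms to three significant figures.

A = π(d/2)² = π(1.495×10^-2 m)² = 7.022×10^-4 m².
L = μ₀μᵣN²A/ℓ = (4π×10⁻⁷)(1260)(1170)²(7.022×10^-4)/(0.836) = 1.82 H.
τ = L/R = (1.82)/(239) = 7.617×10^-3 s.

τ ≈ 7.62 ms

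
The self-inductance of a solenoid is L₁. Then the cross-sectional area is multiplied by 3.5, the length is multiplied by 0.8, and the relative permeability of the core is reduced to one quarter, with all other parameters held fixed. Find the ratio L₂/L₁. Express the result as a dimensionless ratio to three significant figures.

For a solenoid, L ∝ μᵣN²A/ℓ.
L₂/L₁ = (3.5) × (0.8)^-1 × (0.25) = 1.09.

L₂/L₁ = 1.09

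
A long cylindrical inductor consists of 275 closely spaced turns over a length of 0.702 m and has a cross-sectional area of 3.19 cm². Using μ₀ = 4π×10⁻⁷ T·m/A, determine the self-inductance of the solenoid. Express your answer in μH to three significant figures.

L ≈ 43.2 μH

A = 3.19 cm² = 3.190×10^-4 m².
For a long solenoid, L = μ₀N²A/ℓ.
L = (4π×10⁻⁷)(275)²(3.190×10^-4)/(0.702 m) = 4.318×10^-5 H.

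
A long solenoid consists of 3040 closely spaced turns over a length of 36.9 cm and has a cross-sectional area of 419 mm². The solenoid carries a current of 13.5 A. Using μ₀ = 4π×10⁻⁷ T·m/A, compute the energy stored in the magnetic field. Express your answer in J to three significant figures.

A = 419 mm² = 4.190×10^-4 m².
L = μ₀N²A/ℓ = (4π×10⁻⁷)(3040)²(4.190×10^-4)/(0.369) = 1.319×10^-2 H.
U = ½LI² = ½(1.319×10^-2)(13.5)² = 1.202 J.

U ≈ 1.20 J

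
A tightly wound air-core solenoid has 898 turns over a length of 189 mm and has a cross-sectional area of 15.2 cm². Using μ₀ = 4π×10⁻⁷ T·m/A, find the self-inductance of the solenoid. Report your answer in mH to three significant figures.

A = 15.2 cm² = 1.520×10^-3 m².
For a long solenoid, L = μ₀N²A/ℓ.
L = (4π×10⁻⁷)(898)²(1.520×10^-3)/(0.189 m) = 8.150×10^-3 H.

L ≈ 8.15 mH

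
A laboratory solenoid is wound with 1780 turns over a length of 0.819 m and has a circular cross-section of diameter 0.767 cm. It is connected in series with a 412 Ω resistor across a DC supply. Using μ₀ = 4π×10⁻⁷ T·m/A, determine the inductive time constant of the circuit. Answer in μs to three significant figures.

τ ≈ 0.545 μs

A = π(d/2)² = π(3.835×10^-3 m)² = 4.620×10^-5 m².
L = μ₀N²A/ℓ = (4π×10⁻⁷)(1780)²(4.620×10^-5)/(0.819) = 2.246×10^-4 H.
τ = L/R = (2.246×10^-4)/(412) = 5.452×10^-7 s.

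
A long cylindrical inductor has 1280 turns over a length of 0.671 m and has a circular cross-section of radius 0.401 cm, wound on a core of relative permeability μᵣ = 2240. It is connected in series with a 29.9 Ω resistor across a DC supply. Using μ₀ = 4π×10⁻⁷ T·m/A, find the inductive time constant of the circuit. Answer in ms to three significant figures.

A = πr² = π(4.010×10^-3 m)² = 5.052×10^-5 m².
L = μ₀μᵣN²A/ℓ = (4π×10⁻⁷)(2240)(1280)²(5.052×10^-5)/(0.671) = 0.3472 H.
τ = L/R = (0.3472)/(29.9) = 1.161×10^-2 s.

τ ≈ 11.6 ms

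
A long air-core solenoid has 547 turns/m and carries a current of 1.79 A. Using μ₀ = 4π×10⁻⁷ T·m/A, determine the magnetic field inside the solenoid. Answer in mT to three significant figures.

B ≈ 1.23 mT

Inside a long solenoid, B = μ₀nI.
B = (4π×10⁻⁷)(547 m⁻¹)(1.79 A) = 1.230×10^-3 T.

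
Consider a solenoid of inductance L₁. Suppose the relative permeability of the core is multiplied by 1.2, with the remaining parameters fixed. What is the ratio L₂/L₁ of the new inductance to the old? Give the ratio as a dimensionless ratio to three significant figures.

L₂/L₁ = 1.20

For a solenoid, L ∝ μᵣN²A/ℓ.
L₂/L₁ = (1.2) = 1.20.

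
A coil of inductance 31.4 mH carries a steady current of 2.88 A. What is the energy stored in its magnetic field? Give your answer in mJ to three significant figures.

U ≈ 130 mJ

Stored magnetic energy: U = ½LI².
U = ½(3.140×10^-2 H)(2.88 A)² = 0.1302 J.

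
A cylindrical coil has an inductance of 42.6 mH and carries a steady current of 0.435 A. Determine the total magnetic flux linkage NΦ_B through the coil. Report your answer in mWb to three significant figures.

From L = NΦ_B/I, the flux linkage is NΦ_B = LI.
NΦ_B = (4.260×10^-2 H)(0.435 A) = 1.853×10^-2 Wb.

NΦ_B ≈ 18.5 mWb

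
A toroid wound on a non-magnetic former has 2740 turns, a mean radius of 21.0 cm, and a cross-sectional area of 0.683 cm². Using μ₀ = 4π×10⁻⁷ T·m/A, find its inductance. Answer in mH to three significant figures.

For a thin toroid, L = μ₀N²A/(2πR).
L = (4π×10⁻⁷)(2740)²(6.830×10^-5) / (2π×0.21 m) = 4.884×10^-4 H.

L ≈ 0.488 mH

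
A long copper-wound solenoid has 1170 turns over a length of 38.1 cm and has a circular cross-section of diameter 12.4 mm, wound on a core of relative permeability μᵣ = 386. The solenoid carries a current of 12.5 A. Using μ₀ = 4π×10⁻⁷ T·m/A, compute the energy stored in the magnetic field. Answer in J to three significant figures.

A = π(d/2)² = π(6.200×10^-3 m)² = 1.208×10^-4 m².
L = μ₀μᵣN²A/ℓ = (4π×10⁻⁷)(386)(1170)²(1.208×10^-4)/(0.381) = 0.21046 H.
U = ½LI² = ½(0.21046)(12.5)² = 16.44 J.

U ≈ 16.4 J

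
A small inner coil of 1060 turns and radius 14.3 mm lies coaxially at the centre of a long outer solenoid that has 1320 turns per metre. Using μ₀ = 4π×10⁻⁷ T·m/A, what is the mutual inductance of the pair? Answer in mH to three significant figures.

The outer solenoid produces a uniform field B₁ = μ₀n₁I₁ across the inner coil,
so the flux linkage is N₂Φ = N₂B₁A₂ = μ₀n₁N₂A₂·I₁, giving M = μ₀n₁N₂A₂.
A₂ = πr² = π(1.430×10^-2 m)² = 6.424×10^-4 m².
M = (4π×10⁻⁷)(1320)(1060)(6.424×10^-4) = 1.130×10^-3 H.

M ≈ 1.13 mH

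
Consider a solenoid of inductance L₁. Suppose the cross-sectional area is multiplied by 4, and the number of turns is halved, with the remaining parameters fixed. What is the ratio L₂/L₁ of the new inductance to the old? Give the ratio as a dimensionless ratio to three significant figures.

L₂/L₁ = 1.00

For a solenoid, L ∝ μᵣN²A/ℓ.
L₂/L₁ = (4) × (0.5)^2 = 1.00.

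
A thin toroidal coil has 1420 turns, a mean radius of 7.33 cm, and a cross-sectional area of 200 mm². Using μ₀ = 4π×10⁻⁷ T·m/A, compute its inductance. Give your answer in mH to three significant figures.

L ≈ 1.10 mH

For a thin toroid, L = μ₀N²A/(2πR).
L = (4π×10⁻⁷)(1420)²(2.000×10^-4) / (2π×7.330×10^-2 m) = 1.100×10^-3 H.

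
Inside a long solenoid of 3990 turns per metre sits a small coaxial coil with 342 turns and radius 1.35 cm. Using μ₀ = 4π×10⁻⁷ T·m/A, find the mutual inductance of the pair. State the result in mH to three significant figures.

The outer solenoid produces a uniform field B₁ = μ₀n₁I₁ across the inner coil,
so the flux linkage is N₂Φ = N₂B₁A₂ = μ₀n₁N₂A₂·I₁, giving M = μ₀n₁N₂A₂.
A₂ = πr² = π(1.350×10^-2 m)² = 5.726×10^-4 m².
M = (4π×10⁻⁷)(3990)(342)(5.726×10^-4) = 9.818×10^-4 H.

M ≈ 0.982 mH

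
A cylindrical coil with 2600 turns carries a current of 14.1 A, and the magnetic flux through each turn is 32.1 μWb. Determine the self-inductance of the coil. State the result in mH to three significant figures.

Self-inductance is defined by L = NΦ_B/I (flux linkage over current).
L = (2600)(3.210×10^-5 Wb)/(14.1 A) = 5.919×10^-3 H.

L ≈ 5.92 mH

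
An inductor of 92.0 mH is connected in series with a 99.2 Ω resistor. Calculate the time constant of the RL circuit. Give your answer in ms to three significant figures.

τ ≈ 0.927 ms

τ = L/R = (9.200×10^-2 H)/(99.2 Ω) = 9.274×10^-4 s.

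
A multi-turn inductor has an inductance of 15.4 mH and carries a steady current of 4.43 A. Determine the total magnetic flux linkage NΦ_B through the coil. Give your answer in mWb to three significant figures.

NΦ_B ≈ 68.2 mWb

From L = NΦ_B/I, the flux linkage is NΦ_B = LI.
NΦ_B = (1.540×10^-2 H)(4.43 A) = 6.822×10^-2 Wb.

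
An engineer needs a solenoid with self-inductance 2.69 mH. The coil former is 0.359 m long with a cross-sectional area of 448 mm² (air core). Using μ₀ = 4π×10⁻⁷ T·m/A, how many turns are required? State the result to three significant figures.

A = 448 mm² = 4.480×10^-4 m².
From L = μ₀N²A/ℓ, N = √(Lℓ / (μ₀A)).
N = √[(2.690×10^-3)(0.359) / ((4π×10⁻⁷)×4.480×10^-4)] = √(1.715×10^6) ≈ 1309.7.

N ≈ 1310 turns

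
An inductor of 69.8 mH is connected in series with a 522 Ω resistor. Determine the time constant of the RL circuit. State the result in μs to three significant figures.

τ = L/R = (6.980×10^-2 H)/(522 Ω) = 1.337×10^-4 s.

τ ≈ 134 μs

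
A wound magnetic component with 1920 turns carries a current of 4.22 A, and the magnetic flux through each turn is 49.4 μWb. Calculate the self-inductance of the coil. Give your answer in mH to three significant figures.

L ≈ 22.5 mH

Self-inductance is defined by L = NΦ_B/I (flux linkage over current).
L = (1920)(4.940×10^-5 Wb)/(4.22 A) = 2.248×10^-2 H.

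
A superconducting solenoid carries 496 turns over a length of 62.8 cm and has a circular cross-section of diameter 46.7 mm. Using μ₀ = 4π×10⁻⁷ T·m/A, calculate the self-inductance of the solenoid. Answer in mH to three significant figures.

L ≈ 0.843 mH

A = π(d/2)² = π(2.335×10^-2 m)² = 1.713×10^-3 m².
For a long solenoid, L = μ₀N²A/ℓ.
L = (4π×10⁻⁷)(496)²(1.713×10^-3)/(0.628 m) = 8.432×10^-4 H.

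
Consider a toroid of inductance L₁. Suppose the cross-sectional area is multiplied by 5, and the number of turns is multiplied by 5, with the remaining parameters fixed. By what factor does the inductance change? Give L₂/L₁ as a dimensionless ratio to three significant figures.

L₂/L₁ = 125

For a toroid, L ∝ μᵣN²A/R.
L₂/L₁ = (5) × (5)^2 = 125.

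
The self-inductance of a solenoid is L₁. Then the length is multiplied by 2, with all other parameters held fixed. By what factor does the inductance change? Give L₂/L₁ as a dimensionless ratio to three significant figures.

L₂/L₁ = 0.500

For a solenoid, L ∝ μᵣN²A/ℓ.
L₂/L₁ = (2)^-1 = 0.500.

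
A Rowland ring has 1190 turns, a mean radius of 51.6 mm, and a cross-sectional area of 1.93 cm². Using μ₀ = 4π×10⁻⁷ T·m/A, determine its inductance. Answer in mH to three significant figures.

For a thin toroid, L = μ₀N²A/(2πR).
L = (4π×10⁻⁷)(1190)²(1.930×10^-4) / (2π×5.160×10^-2 m) = 1.059×10^-3 H.

L ≈ 1.06 mH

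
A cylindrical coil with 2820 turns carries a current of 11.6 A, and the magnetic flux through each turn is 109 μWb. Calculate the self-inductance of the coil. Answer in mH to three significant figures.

L ≈ 26.5 mH

Self-inductance is defined by L = NΦ_B/I (flux linkage over current).
L = (2820)(1.090×10^-4 Wb)/(11.6 A) = 2.650×10^-2 H.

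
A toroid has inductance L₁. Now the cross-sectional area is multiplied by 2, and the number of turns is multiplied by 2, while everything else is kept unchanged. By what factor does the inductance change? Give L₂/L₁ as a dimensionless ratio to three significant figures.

L₂/L₁ = 8.00

For a toroid, L ∝ μᵣN²A/R.
L₂/L₁ = (2) × (2)^2 = 8.00.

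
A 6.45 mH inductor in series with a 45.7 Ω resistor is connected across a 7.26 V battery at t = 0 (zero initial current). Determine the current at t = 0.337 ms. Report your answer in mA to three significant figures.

τ = L/R = 6.450×10^-3/45.7 = 1.411×10^-4 s; final current I_∞ = ε/R = 7.26/45.7 = 0.1589 A.
I(t) = I_∞(1 − e^(−t/τ)) with t/τ = 2.388.
I = (0.1589)(1 − e^(−2.388)) = 0.1443 A.

I ≈ 144 mA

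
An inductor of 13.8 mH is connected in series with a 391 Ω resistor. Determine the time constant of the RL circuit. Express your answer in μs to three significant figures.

τ = L/R = (1.380×10^-2 H)/(391 Ω) = 3.529×10^-5 s.

τ ≈ 35.3 μs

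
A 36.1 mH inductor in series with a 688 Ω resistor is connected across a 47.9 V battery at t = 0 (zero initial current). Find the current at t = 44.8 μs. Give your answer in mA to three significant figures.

I ≈ 40.0 mA

τ = L/R = 3.610×10^-2/688 = 5.247×10^-5 s; final current I_∞ = ε/R = 47.9/688 = 6.962×10^-2 A.
I(t) = I_∞(1 − e^(−t/τ)) with t/τ = 0.854.
I = (6.962×10^-2)(1 − e^(−0.854)) = 3.998×10^-2 A.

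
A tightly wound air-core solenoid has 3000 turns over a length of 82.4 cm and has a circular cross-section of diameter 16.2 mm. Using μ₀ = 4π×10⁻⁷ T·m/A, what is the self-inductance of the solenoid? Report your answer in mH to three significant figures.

L ≈ 2.83 mH

A = π(d/2)² = π(8.100×10^-3 m)² = 2.061×10^-4 m².
For a long solenoid, L = μ₀N²A/ℓ.
L = (4π×10⁻⁷)(3000)²(2.061×10^-4)/(0.824 m) = 2.829×10^-3 H.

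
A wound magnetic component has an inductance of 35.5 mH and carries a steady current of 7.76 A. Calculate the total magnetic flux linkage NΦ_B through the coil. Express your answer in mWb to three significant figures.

From L = NΦ_B/I, the flux linkage is NΦ_B = LI.
NΦ_B = (3.550×10^-2 H)(7.76 A) = 0.27548 Wb.

NΦ_B ≈ 275 mWb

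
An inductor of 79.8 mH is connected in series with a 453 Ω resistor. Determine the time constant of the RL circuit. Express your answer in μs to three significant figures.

τ = L/R = (7.980×10^-2 H)/(453 Ω) = 1.762×10^-4 s.

τ ≈ 176 μs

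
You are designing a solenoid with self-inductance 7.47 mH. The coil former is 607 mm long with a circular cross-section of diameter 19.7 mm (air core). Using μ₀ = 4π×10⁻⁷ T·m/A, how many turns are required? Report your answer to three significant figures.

N ≈ 3440 turns

A = π(d/2)² = π(9.850×10^-3 m)² = 3.048×10^-4 m².
From L = μ₀N²A/ℓ, N = √(Lℓ / (μ₀A)).
N = √[(7.470×10^-3)(0.607) / ((4π×10⁻⁷)×3.048×10^-4)] = √(1.184×10^7) ≈ 3440.6.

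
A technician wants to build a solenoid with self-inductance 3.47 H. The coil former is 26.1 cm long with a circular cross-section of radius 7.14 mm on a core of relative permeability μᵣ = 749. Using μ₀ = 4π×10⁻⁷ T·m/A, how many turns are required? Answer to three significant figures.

N ≈ 2450 turns

A = πr² = π(7.140×10^-3 m)² = 1.602×10^-4 m².
From L = μ₀μᵣN²A/ℓ, N = √(Lℓ / (μ₀μᵣA)).
N = √[(3.47)(0.261) / ((4π×10⁻⁷)(749)×1.602×10^-4)] = √(6.008×10^6) ≈ 2451.1.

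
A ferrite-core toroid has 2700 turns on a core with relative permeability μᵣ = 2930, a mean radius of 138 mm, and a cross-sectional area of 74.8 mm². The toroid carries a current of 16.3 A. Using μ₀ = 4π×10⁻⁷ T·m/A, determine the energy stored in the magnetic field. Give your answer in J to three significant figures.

L = μ₀μᵣN²A/(2πR) = (4π×10⁻⁷)(2930)(2700)²(7.480×10^-5)/(2π×0.138) = 2.316 H.
U = ½LI² = ½(2.316)(16.3)² = 307.6 J.

U ≈ 308 J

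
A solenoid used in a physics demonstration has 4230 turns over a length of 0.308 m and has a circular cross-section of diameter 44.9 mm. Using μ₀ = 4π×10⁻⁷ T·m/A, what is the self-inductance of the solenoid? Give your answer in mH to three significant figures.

A = π(d/2)² = π(2.245×10^-2 m)² = 1.583×10^-3 m².
For a long solenoid, L = μ₀N²A/ℓ.
L = (4π×10⁻⁷)(4230)²(1.583×10^-3)/(0.308 m) = 0.1156 H.

L ≈ 116 mH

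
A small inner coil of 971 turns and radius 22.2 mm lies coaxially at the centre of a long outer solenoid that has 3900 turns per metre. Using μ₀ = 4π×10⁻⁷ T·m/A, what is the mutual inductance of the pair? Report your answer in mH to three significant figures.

M ≈ 7.37 mH

The outer solenoid produces a uniform field B₁ = μ₀n₁I₁ across the inner coil,
so the flux linkage is N₂Φ = N₂B₁A₂ = μ₀n₁N₂A₂·I₁, giving M = μ₀n₁N₂A₂.
A₂ = πr² = π(2.220×10^-2 m)² = 1.548×10^-3 m².
M = (4π×10⁻⁷)(3900)(971)(1.548×10^-3) = 7.368×10^-3 H.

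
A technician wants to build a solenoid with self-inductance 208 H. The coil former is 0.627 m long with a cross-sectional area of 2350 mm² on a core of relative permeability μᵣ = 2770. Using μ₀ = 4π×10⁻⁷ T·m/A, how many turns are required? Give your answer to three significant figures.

N ≈ 3990 turns

A = 2350 mm² = 2.350×10^-3 m².
From L = μ₀μᵣN²A/ℓ, N = √(Lℓ / (μ₀μᵣA)).
N = √[(208)(0.627) / ((4π×10⁻⁷)(2770)×2.350×10^-3)] = √(1.594×10^7) ≈ 3992.9.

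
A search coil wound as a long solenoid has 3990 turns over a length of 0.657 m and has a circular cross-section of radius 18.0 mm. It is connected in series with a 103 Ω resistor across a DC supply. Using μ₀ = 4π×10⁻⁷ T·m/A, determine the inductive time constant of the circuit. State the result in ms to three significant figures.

τ ≈ 0.301 ms

A = πr² = π(1.800×10^-2 m)² = 1.018×10^-3 m².
L = μ₀N²A/ℓ = (4π×10⁻⁷)(3990)²(1.018×10^-3)/(0.657) = 3.099×10^-2 H.
τ = L/R = (3.099×10^-2)/(103) = 3.009×10^-4 s.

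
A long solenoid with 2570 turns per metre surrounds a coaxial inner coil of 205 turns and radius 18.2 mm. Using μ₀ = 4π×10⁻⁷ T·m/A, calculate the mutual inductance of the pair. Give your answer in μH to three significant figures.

The outer solenoid produces a uniform field B₁ = μ₀n₁I₁ across the inner coil,
so the flux linkage is N₂Φ = N₂B₁A₂ = μ₀n₁N₂A₂·I₁, giving M = μ₀n₁N₂A₂.
A₂ = πr² = π(1.820×10^-2 m)² = 1.041×10^-3 m².
M = (4π×10⁻⁷)(2570)(205)(1.041×10^-3) = 6.890×10^-4 H.

M ≈ 689 μH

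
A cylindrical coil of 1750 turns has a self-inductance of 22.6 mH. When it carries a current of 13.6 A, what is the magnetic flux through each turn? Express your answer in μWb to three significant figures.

From L = NΦ_B/I, the flux per turn is Φ_B = LI/N.
Φ_B = (2.260×10^-2 H)(13.6 A)/1750 = 1.756×10^-4 Wb.

Φ_B ≈ 176 μWb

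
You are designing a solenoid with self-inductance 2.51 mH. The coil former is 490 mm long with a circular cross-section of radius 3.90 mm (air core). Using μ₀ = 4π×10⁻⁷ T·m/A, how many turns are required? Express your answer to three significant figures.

N ≈ 4530 turns

A = πr² = π(3.900×10^-3 m)² = 4.778×10^-5 m².
From L = μ₀N²A/ℓ, N = √(Lℓ / (μ₀A)).
N = √[(2.510×10^-3)(0.49) / ((4π×10⁻⁷)×4.778×10^-5)] = √(2.048×10^7) ≈ 4525.7.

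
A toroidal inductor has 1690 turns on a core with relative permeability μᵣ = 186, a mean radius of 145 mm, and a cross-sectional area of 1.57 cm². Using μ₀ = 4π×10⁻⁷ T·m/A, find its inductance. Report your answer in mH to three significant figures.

L ≈ 115 mH

For a thin toroid, L = μ₀μᵣN²A/(2πR).
L = (4π×10⁻⁷)(186)(1690)²(1.570×10^-4) / (2π×0.145 m) = 0.115 H.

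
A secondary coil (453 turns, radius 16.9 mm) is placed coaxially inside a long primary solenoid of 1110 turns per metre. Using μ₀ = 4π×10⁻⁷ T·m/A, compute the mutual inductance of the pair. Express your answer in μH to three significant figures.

The outer solenoid produces a uniform field B₁ = μ₀n₁I₁ across the inner coil,
so the flux linkage is N₂Φ = N₂B₁A₂ = μ₀n₁N₂A₂·I₁, giving M = μ₀n₁N₂A₂.
A₂ = πr² = π(1.690×10^-2 m)² = 8.973×10^-4 m².
M = (4π×10⁻⁷)(1110)(453)(8.973×10^-4) = 5.670×10^-4 H.

M ≈ 567 μH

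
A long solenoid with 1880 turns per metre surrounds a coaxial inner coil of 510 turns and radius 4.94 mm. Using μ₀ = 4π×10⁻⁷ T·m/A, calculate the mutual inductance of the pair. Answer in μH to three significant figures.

The outer solenoid produces a uniform field B₁ = μ₀n₁I₁ across the inner coil,
so the flux linkage is N₂Φ = N₂B₁A₂ = μ₀n₁N₂A₂·I₁, giving M = μ₀n₁N₂A₂.
A₂ = πr² = π(4.940×10^-3 m)² = 7.667×10^-5 m².
M = (4π×10⁻⁷)(1880)(510)(7.667×10^-5) = 9.237×10^-5 H.

M ≈ 92.4 μH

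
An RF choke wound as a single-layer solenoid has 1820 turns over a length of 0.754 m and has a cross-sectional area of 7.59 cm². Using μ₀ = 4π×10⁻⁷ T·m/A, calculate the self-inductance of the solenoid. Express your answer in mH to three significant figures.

A = 7.59 cm² = 7.590×10^-4 m².
For a long solenoid, L = μ₀N²A/ℓ.
L = (4π×10⁻⁷)(1820)²(7.590×10^-4)/(0.754 m) = 4.190×10^-3 H.

L ≈ 4.19 mH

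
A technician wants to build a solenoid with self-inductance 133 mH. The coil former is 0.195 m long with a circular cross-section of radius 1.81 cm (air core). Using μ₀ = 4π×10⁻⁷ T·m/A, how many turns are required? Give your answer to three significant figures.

N ≈ 4480 turns

A = πr² = π(1.810×10^-2 m)² = 1.029×10^-3 m².
From L = μ₀N²A/ℓ, N = √(Lℓ / (μ₀A)).
N = √[(0.133)(0.195) / ((4π×10⁻⁷)×1.029×10^-3)] = √(2.005×10^7) ≈ 4478.0.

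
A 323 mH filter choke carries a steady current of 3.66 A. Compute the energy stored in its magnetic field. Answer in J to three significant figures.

Stored magnetic energy: U = ½LI².
U = ½(0.323 H)(3.66 A)² = 2.163 J.

U ≈ 2.16 J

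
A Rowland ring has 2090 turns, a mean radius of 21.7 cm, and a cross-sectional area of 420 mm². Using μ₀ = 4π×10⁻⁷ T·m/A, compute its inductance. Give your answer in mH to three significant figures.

For a thin toroid, L = μ₀N²A/(2πR).
L = (4π×10⁻⁷)(2090)²(4.200×10^-4) / (2π×0.217 m) = 1.691×10^-3 H.

L ≈ 1.69 mH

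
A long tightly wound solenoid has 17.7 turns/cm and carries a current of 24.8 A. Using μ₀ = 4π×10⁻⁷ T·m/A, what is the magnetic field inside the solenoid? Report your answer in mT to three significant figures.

B ≈ 55.2 mT

Inside a long solenoid, B = μ₀nI.
B = (4π×10⁻⁷)(1.770×10^3 m⁻¹)(24.8 A) = 5.516×10^-2 T.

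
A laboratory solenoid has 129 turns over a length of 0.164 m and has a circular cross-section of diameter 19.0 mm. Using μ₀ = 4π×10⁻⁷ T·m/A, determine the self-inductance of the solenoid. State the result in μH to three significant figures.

L ≈ 36.2 μH

A = π(d/2)² = π(9.500×10^-3 m)² = 2.835×10^-4 m².
For a long solenoid, L = μ₀N²A/ℓ.
L = (4π×10⁻⁷)(129)²(2.835×10^-4)/(0.164 m) = 3.615×10^-5 H.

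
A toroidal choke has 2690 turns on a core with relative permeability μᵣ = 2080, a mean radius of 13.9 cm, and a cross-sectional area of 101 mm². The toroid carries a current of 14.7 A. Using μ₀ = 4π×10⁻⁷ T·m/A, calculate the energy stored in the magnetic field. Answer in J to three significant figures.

L = μ₀μᵣN²A/(2πR) = (4π×10⁻⁷)(2080)(2690)²(1.010×10^-4)/(2π×0.139) = 2.187 H.
U = ½LI² = ½(2.187)(14.7)² = 236.3 J.

U ≈ 236 J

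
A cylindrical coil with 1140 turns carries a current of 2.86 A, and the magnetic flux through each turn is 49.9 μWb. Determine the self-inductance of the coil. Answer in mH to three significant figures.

L ≈ 19.9 mH

Self-inductance is defined by L = NΦ_B/I (flux linkage over current).
L = (1140)(4.990×10^-5 Wb)/(2.86 A) = 1.989×10^-2 H.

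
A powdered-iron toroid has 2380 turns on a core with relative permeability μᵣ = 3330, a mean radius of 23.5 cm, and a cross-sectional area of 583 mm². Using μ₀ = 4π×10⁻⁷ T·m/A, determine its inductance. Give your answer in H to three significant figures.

For a thin toroid, L = μ₀μᵣN²A/(2πR).
L = (4π×10⁻⁷)(3330)(2380)²(5.830×10^-4) / (2π×0.235 m) = 9.359 H.

L ≈ 9.36 H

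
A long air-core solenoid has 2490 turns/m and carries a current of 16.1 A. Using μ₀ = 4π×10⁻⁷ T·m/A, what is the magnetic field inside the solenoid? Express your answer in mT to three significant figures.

B ≈ 50.4 mT

Inside a long solenoid, B = μ₀nI.
B = (4π×10⁻⁷)(2.490×10^3 m⁻¹)(16.1 A) = 5.038×10^-2 T.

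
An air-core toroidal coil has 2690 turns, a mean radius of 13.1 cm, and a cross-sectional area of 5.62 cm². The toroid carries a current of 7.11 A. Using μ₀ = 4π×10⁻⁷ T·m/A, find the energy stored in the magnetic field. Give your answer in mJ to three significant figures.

U ≈ 157 mJ

L = μ₀N²A/(2πR) = (4π×10⁻⁷)(2690)²(5.620×10^-4)/(2π×0.131) = 6.209×10^-3 H.
U = ½LI² = ½(6.209×10^-3)(7.11)² = 0.1569 J.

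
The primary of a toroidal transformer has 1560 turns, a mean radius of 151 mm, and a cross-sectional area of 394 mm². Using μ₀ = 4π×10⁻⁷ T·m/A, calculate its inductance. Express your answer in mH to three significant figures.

For a thin toroid, L = μ₀N²A/(2πR).
L = (4π×10⁻⁷)(1560)²(3.940×10^-4) / (2π×0.151 m) = 1.270×10^-3 H.

L ≈ 1.27 mH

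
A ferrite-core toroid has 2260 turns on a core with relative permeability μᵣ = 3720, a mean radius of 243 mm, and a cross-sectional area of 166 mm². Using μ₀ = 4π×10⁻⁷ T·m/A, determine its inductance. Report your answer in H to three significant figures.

For a thin toroid, L = μ₀μᵣN²A/(2πR).
L = (4π×10⁻⁷)(3720)(2260)²(1.660×10^-4) / (2π×0.243 m) = 2.596 H.

L ≈ 2.60 H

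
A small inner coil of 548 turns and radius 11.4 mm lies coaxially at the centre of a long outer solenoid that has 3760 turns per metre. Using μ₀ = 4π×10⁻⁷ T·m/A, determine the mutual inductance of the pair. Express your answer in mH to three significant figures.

The outer solenoid produces a uniform field B₁ = μ₀n₁I₁ across the inner coil,
so the flux linkage is N₂Φ = N₂B₁A₂ = μ₀n₁N₂A₂·I₁, giving M = μ₀n₁N₂A₂.
A₂ = πr² = π(1.140×10^-2 m)² = 4.083×10^-4 m².
M = (4π×10⁻⁷)(3760)(548)(4.083×10^-4) = 1.057×10^-3 H.

M ≈ 1.06 mH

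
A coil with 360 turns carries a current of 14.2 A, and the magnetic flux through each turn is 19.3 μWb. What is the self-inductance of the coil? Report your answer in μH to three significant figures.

L ≈ 489 μH

Self-inductance is defined by L = NΦ_B/I (flux linkage over current).
L = (360)(1.930×10^-5 Wb)/(14.2 A) = 4.893×10^-4 H.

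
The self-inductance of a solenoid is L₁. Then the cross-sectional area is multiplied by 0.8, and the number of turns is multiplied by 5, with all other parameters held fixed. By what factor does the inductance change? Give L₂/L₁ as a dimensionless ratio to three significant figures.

For a solenoid, L ∝ μᵣN²A/ℓ.
L₂/L₁ = (0.8) × (5)^2 = 20.0.

L₂/L₁ = 20.0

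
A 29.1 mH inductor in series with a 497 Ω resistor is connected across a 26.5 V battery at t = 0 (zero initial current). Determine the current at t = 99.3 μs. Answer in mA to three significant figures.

I ≈ 43.5 mA

τ = L/R = 2.910×10^-2/497 = 5.855×10^-5 s; final current I_∞ = ε/R = 26.5/497 = 5.332×10^-2 A.
I(t) = I_∞(1 − e^(−t/τ)) with t/τ = 1.696.
I = (5.332×10^-2)(1 − e^(−1.696)) = 4.354×10^-2 A.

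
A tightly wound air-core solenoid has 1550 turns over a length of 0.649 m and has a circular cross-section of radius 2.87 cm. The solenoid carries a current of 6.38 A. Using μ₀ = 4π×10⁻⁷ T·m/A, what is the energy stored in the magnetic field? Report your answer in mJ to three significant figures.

A = πr² = π(2.870×10^-2 m)² = 2.588×10^-3 m².
L = μ₀N²A/ℓ = (4π×10⁻⁷)(1550)²(2.588×10^-3)/(0.649) = 1.204×10^-2 H.
U = ½LI² = ½(1.204×10^-2)(6.38)² = 0.245 J.

U ≈ 245 mJ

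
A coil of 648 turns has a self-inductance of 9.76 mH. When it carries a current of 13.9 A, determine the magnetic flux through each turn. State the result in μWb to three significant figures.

From L = NΦ_B/I, the flux per turn is Φ_B = LI/N.
Φ_B = (9.760×10^-3 H)(13.9 A)/648 = 2.094×10^-4 Wb.

Φ_B ≈ 209 μWb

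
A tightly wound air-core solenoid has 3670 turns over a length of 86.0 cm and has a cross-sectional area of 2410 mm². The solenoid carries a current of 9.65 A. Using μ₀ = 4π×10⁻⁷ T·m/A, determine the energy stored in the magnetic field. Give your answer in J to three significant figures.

U ≈ 2.21 J

A = 2410 mm² = 2.410×10^-3 m².
L = μ₀N²A/ℓ = (4π×10⁻⁷)(3670)²(2.410×10^-3)/(0.86) = 4.743×10^-2 H.
U = ½LI² = ½(4.743×10^-2)(9.65)² = 2.208 J.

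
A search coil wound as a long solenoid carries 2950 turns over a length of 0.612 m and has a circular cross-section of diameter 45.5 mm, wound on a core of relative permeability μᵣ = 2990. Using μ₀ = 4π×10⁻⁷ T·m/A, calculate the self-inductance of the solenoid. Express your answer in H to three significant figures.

A = π(d/2)² = π(2.275×10^-2 m)² = 1.626×10^-3 m².
For a long solenoid, L = μ₀μᵣN²A/ℓ.
L = (4π×10⁻⁷)(2990)(2950)²(1.626×10^-3)/(0.612 m) = 86.87 H.

L ≈ 86.9 H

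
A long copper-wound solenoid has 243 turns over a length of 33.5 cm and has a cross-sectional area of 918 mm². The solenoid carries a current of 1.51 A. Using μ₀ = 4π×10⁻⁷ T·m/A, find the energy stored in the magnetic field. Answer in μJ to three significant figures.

U ≈ 232 μJ

A = 918 mm² = 9.180×10^-4 m².
L = μ₀N²A/ℓ = (4π×10⁻⁷)(243)²(9.180×10^-4)/(0.335) = 2.033×10^-4 H.
U = ½LI² = ½(2.033×10^-4)(1.51)² = 2.318×10^-4 J.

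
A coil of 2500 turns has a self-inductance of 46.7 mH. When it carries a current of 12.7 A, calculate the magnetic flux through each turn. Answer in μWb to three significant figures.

Φ_B ≈ 237 μWb

From L = NΦ_B/I, the flux per turn is Φ_B = LI/N.
Φ_B = (4.670×10^-2 H)(12.7 A)/2500 = 2.372×10^-4 Wb.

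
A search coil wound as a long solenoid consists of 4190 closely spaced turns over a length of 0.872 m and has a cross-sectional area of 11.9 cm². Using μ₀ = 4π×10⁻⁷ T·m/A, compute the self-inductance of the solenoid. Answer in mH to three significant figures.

A = 11.9 cm² = 1.190×10^-3 m².
For a long solenoid, L = μ₀N²A/ℓ.
L = (4π×10⁻⁷)(4190)²(1.190×10^-3)/(0.872 m) = 3.011×10^-2 H.

L ≈ 30.1 mH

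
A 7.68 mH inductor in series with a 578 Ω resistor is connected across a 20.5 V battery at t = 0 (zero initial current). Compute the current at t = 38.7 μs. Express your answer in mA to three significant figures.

I ≈ 33.5 mA

τ = L/R = 7.680×10^-3/578 = 1.329×10^-5 s; final current I_∞ = ε/R = 20.5/578 = 3.547×10^-2 A.
I(t) = I_∞(1 − e^(−t/τ)) with t/τ = 2.913.
I = (3.547×10^-2)(1 − e^(−2.913)) = 3.354×10^-2 A.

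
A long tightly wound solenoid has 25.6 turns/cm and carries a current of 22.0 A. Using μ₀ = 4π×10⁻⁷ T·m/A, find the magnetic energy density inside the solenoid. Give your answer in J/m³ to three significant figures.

u ≈ 1990 J/m³

B = μ₀nI = (4π×10⁻⁷)(2.560×10^3)(22.0) = 7.077×10^-2 T.
u = B²/(2μ₀) = (7.077×10^-2)²/(2×4π×10⁻⁷) = 1.993×10^3 J/m³.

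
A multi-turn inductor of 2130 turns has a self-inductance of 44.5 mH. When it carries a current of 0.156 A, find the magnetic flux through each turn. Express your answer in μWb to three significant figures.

From L = NΦ_B/I, the flux per turn is Φ_B = LI/N.
Φ_B = (4.450×10^-2 H)(0.156 A)/2130 = 3.259×10^-6 Wb.

Φ_B ≈ 3.26 μWb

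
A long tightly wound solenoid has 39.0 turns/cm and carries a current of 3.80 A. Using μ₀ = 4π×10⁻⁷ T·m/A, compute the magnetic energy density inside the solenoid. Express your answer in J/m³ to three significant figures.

u ≈ 138 J/m³

B = μ₀nI = (4π×10⁻⁷)(3.900×10^3)(3.80) = 1.862×10^-2 T.
u = B²/(2μ₀) = (1.862×10^-2)²/(2×4π×10⁻⁷) = 138 J/m³.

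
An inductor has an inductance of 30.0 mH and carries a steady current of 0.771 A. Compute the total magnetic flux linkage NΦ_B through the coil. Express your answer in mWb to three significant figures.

NΦ_B ≈ 23.1 mWb

From L = NΦ_B/I, the flux linkage is NΦ_B = LI.
NΦ_B = (3.000×10^-2 H)(0.771 A) = 2.313×10^-2 Wb.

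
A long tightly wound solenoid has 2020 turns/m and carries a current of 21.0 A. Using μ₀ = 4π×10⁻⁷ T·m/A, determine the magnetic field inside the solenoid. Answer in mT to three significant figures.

B ≈ 53.3 mT

Inside a long solenoid, B = μ₀nI.
B = (4π×10⁻⁷)(2.020×10^3 m⁻¹)(21.0 A) = 5.331×10^-2 T.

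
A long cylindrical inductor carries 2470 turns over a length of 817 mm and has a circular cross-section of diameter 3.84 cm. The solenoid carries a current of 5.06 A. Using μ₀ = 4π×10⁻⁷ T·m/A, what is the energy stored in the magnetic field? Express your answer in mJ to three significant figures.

U ≈ 139 mJ

A = π(d/2)² = π(1.920×10^-2 m)² = 1.158×10^-3 m².
L = μ₀N²A/ℓ = (4π×10⁻⁷)(2470)²(1.158×10^-3)/(0.817) = 1.087×10^-2 H.
U = ½LI² = ½(1.087×10^-2)(5.06)² = 0.1391 J.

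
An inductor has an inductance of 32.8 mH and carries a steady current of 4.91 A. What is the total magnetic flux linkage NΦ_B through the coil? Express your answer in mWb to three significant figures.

NΦ_B ≈ 161 mWb

From L = NΦ_B/I, the flux linkage is NΦ_B = LI.
NΦ_B = (3.280×10^-2 H)(4.91 A) = 0.161 Wb.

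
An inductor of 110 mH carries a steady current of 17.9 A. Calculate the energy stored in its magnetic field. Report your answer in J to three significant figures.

Stored magnetic energy: U = ½LI².
U = ½(0.11 H)(17.9 A)² = 17.62 J.

U ≈ 17.6 J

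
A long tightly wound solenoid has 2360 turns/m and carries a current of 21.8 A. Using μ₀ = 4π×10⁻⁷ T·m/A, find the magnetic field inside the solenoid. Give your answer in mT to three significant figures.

B ≈ 64.7 mT

Inside a long solenoid, B = μ₀nI.
B = (4π×10⁻⁷)(2.360×10^3 m⁻¹)(21.8 A) = 6.465×10^-2 T.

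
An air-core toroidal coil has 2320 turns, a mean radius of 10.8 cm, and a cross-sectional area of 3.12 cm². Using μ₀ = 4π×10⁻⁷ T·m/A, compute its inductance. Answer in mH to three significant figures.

L ≈ 3.11 mH

For a thin toroid, L = μ₀N²A/(2πR).
L = (4π×10⁻⁷)(2320)²(3.120×10^-4) / (2π×0.108 m) = 3.110×10^-3 H.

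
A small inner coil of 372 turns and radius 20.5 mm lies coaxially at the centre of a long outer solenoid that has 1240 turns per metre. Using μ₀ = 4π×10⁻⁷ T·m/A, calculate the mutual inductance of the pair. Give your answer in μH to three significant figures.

The outer solenoid produces a uniform field B₁ = μ₀n₁I₁ across the inner coil,
so the flux linkage is N₂Φ = N₂B₁A₂ = μ₀n₁N₂A₂·I₁, giving M = μ₀n₁N₂A₂.
A₂ = πr² = π(2.050×10^-2 m)² = 1.320×10^-3 m².
M = (4π×10⁻⁷)(1240)(372)(1.320×10^-3) = 7.653×10^-4 H.

M ≈ 765 μH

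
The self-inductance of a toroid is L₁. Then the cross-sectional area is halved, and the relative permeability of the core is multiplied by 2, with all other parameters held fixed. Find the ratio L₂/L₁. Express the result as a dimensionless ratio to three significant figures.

L₂/L₁ = 1.00

For a toroid, L ∝ μᵣN²A/R.
L₂/L₁ = (0.5) × (2) = 1.00.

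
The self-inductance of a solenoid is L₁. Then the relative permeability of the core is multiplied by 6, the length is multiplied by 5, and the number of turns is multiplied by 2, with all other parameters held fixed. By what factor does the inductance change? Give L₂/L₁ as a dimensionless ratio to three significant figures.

L₂/L₁ = 4.80

For a solenoid, L ∝ μᵣN²A/ℓ.
L₂/L₁ = (6) × (5)^-1 × (2)^2 = 4.80.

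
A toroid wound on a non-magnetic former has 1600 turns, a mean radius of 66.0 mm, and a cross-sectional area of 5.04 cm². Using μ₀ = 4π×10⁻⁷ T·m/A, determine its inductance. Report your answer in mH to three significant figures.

L ≈ 3.91 mH

For a thin toroid, L = μ₀N²A/(2πR).
L = (4π×10⁻⁷)(1600)²(5.040×10^-4) / (2π×6.600×10^-2 m) = 3.910×10^-3 H.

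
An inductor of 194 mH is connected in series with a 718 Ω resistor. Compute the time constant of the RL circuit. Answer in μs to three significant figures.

τ = L/R = (0.194 H)/(718 Ω) = 2.702×10^-4 s.

τ ≈ 270 μs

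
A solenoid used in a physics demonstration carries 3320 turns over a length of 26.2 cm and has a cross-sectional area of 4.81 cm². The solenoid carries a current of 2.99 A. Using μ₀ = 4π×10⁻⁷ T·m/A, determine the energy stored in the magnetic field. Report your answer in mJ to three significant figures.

A = 4.81 cm² = 4.810×10^-4 m².
L = μ₀N²A/ℓ = (4π×10⁻⁷)(3320)²(4.810×10^-4)/(0.262) = 2.543×10^-2 H.
U = ½LI² = ½(2.543×10^-2)(2.99)² = 0.1137 J.

U ≈ 114 mJ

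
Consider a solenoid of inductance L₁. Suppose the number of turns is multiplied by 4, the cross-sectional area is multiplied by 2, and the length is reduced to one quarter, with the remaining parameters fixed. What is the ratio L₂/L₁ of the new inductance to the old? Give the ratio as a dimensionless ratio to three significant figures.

For a solenoid, L ∝ μᵣN²A/ℓ.
L₂/L₁ = (4)^2 × (2) × (0.25)^-1 = 128.

L₂/L₁ = 128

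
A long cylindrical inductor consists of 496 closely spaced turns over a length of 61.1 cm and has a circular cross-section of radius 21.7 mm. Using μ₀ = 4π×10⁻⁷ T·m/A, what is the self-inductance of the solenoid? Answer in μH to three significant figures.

A = πr² = π(2.170×10^-2 m)² = 1.479×10^-3 m².
For a long solenoid, L = μ₀N²A/ℓ.
L = (4π×10⁻⁷)(496)²(1.479×10^-3)/(0.611 m) = 7.485×10^-4 H.

L ≈ 749 μH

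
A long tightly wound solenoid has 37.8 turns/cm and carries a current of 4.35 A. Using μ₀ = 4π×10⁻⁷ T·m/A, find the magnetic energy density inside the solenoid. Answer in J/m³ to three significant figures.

u ≈ 170 J/m³

B = μ₀nI = (4π×10⁻⁷)(3.780×10^3)(4.35) = 2.066×10^-2 T.
u = B²/(2μ₀) = (2.066×10^-2)²/(2×4π×10⁻⁷) = 169.9 J/m³.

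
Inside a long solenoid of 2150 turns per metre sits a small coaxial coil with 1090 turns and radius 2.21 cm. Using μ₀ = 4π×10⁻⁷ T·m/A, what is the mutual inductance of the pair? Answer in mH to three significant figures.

M ≈ 4.52 mH

The outer solenoid produces a uniform field B₁ = μ₀n₁I₁ across the inner coil,
so the flux linkage is N₂Φ = N₂B₁A₂ = μ₀n₁N₂A₂·I₁, giving M = μ₀n₁N₂A₂.
A₂ = πr² = π(2.210×10^-2 m)² = 1.534×10^-3 m².
M = (4π×10⁻⁷)(2150)(1090)(1.534×10^-3) = 4.519×10^-3 H.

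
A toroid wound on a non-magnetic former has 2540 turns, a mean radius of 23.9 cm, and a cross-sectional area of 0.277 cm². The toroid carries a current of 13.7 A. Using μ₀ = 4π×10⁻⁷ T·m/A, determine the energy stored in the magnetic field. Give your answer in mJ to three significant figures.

L = μ₀N²A/(2πR) = (4π×10⁻⁷)(2540)²(2.770×10^-5)/(2π×0.239) = 1.495×10^-4 H.
U = ½LI² = ½(1.495×10^-4)(13.7)² = 1.403×10^-2 J.

U ≈ 14.0 mJ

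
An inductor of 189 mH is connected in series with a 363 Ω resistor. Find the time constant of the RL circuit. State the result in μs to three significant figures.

τ ≈ 521 μs

τ = L/R = (0.189 H)/(363 Ω) = 5.207×10^-4 s.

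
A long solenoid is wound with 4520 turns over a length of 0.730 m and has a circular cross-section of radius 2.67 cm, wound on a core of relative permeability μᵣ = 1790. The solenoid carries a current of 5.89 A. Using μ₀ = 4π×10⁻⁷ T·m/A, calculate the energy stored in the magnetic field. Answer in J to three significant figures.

U ≈ 2450 J

A = πr² = π(2.670×10^-2 m)² = 2.240×10^-3 m².
L = μ₀μᵣN²A/ℓ = (4π×10⁻⁷)(1790)(4520)²(2.240×10^-3)/(0.73) = 141 H.
U = ½LI² = ½(141)(5.89)² = 2.446×10^3 J.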